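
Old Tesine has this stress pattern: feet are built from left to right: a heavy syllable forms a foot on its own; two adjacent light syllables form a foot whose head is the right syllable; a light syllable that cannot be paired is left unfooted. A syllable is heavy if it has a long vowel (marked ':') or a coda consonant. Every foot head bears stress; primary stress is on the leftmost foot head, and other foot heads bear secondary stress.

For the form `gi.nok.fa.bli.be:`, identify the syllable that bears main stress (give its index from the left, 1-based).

2

Weights: 1 gi L, 2 nok H, 3 fa L, 4 bli L, 5 be: H.
Parse left to right (heavy = foot alone; LL = one foot; stranded L unfooted): gi (ˈnok) (fa.ˈbli) (ˈbe:).
Foot heads: 2, 4, 5.
Primary stress on the leftmost head = syllable 2.
Primary stress: syllable 2 → gi.ˈnok.fa.bli.be:.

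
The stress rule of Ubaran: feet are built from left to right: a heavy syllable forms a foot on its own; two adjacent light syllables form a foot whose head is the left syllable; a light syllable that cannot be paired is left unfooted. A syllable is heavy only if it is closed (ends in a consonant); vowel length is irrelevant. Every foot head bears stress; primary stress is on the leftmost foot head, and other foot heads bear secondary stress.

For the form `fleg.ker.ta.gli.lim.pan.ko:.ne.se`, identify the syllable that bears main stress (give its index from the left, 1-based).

1

Weights: 1 fleg H, 2 ker H, 3 ta L, 4 gli L, 5 lim H, 6 pan H, 7 ko: L, 8 ne L, 9 se L.
Parse left to right (heavy = foot alone; LL = one foot; stranded L unfooted): (ˈfleg) (ˈker) (ˈta.gli) (ˈlim) (ˈpan) (ˈko:.ne) se.
Foot heads: 1, 2, 3, 5, 6, 7.
Primary stress on the leftmost head = syllable 1.
Primary stress: syllable 1 → ˈfleg.ker.ta.gli.lim.pan.ko:.ne.se.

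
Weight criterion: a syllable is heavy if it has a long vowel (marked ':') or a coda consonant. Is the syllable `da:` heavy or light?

heavy

`da:`: long vowel, open (no coda). Long vowel → heavy.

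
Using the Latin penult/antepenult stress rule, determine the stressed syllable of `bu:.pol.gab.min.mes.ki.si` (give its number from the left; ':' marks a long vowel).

Classical Latin: stress the penult if heavy (long vowel or closed), else the antepenult.
Weights: 5 mes H, 6 ki L, 7 si L.
The penult (syllable 6, ki) is light, so stress falls on the antepenult (syllable 5, mes).
Stress on syllable 5: bu:.pol.gab.min.ˈmes.ki.si.

5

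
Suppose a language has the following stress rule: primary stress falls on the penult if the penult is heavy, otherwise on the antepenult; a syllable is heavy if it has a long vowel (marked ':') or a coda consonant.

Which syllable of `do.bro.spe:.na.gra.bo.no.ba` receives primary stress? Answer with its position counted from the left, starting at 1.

Weights: 6 bo L, 7 no L, 8 ba L.
The penult (syllable 7, no) is light, so stress falls on the antepenult (syllable 6, bo).
Primary stress: syllable 6 → do.bro.spe:.na.gra.ˈbo.no.ba.

6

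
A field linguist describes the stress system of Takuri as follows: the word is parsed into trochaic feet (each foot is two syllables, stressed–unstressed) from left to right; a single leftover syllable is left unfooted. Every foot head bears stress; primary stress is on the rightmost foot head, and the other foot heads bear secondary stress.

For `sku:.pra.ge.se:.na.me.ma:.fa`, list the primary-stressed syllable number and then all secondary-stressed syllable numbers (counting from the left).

Parse left to right into trochaic (ˈσσ) feet: (ˈsku:.pra) (ˈge.se:) (ˈna.me) (ˈma:.fa).
Foot heads (stressed positions): 1, 3, 5, 7.
End Rule Rightmost: primary stress on the rightmost head = syllable 7.
Secondary stress on 1, 3, 5: ˌsku:.pra.ˌge.se:.ˌna.me.ˈma:.fa.

primary 7, secondary 1, 3, 5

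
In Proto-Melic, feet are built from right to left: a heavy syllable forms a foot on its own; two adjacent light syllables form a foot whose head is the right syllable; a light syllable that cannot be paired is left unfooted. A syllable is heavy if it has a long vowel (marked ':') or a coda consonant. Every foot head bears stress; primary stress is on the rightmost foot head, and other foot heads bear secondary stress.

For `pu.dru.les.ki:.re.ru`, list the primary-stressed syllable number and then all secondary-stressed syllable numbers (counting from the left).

Weights: 1 pu L, 2 dru L, 3 les H, 4 ki: H, 5 re L, 6 ru L.
Parse right to left (heavy = foot alone; LL = one foot; stranded L unfooted): (pu.ˈdru) (ˈles) (ˈki:) (re.ˈru).
Foot heads: 2, 3, 4, 6.
Primary stress on the rightmost head = syllable 6.
Secondary stress on 2, 3, 4: pu.ˌdru.ˌles.ˌki:.re.ˈru.

primary 6, secondary 2, 3, 4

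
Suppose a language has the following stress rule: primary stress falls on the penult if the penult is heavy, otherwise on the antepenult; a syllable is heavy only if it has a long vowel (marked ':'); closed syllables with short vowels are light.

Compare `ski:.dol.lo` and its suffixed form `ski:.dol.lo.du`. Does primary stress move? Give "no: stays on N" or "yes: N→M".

Base `ski:.dol.lo` (3 syllables):
  Weights: 1 ski: H, 2 dol L, 3 lo L.
  The penult (syllable 2, dol) is light, so stress falls on the antepenult (syllable 1, ski:).
  → primary stress on syllable 1.
Suffixed `ski:.dol.lo.du` (4 syllables):
  Weights: 2 dol L, 3 lo L, 4 du L.
  The penult (syllable 3, lo) is light, so stress falls on the antepenult (syllable 2, dol).
  → primary stress on syllable 2.

yes: 1→2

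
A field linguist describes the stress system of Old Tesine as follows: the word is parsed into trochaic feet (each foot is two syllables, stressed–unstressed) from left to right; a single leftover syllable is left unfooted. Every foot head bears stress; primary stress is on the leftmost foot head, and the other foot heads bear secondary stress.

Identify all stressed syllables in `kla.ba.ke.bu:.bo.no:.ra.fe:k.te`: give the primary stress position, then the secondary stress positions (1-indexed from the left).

primary 1, secondary 3, 5, 7

Parse left to right into trochaic (ˈσσ) feet: (ˈkla.ba) (ˈke.bu:) (ˈbo.no:) (ˈra.fe:k) te. Syllable 9 is left unfooted.
Foot heads (stressed positions): 1, 3, 5, 7.
End Rule Leftmost: primary stress on the leftmost head = syllable 1.
Secondary stress on 3, 5, 7: ˈkla.ba.ˌke.bu:.ˌbo.no:.ˌra.fe:k.te.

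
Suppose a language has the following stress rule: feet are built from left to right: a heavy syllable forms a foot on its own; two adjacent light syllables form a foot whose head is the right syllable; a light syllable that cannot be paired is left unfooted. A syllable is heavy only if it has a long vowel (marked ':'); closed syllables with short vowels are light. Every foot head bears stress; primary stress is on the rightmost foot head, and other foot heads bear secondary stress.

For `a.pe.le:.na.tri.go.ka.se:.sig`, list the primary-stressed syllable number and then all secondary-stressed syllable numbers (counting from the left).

Weights: 1 a L, 2 pe L, 3 le: H, 4 na L, 5 tri L, 6 go L, 7 ka L, 8 se: H, 9 sig L.
Parse left to right (heavy = foot alone; LL = one foot; stranded L unfooted): (a.ˈpe) (ˈle:) (na.ˈtri) (go.ˈka) (ˈse:) sig.
Foot heads: 2, 3, 5, 7, 8.
Primary stress on the rightmost head = syllable 8.
Secondary stress on 2, 3, 5, 7: a.ˌpe.ˌle:.na.ˌtri.go.ˌka.ˈse:.sig.

primary 8, secondary 2, 3, 5, 7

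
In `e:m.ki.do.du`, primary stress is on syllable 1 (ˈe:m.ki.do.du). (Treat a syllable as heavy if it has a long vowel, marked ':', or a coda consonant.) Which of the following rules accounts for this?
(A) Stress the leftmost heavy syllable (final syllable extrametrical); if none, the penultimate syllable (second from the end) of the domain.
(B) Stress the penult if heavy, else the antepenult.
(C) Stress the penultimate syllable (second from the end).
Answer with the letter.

Rule A → syllable 1 ✓.
Rule B → syllable 2 (observed: 1).
Rule C → syllable 3 (observed: 1).

A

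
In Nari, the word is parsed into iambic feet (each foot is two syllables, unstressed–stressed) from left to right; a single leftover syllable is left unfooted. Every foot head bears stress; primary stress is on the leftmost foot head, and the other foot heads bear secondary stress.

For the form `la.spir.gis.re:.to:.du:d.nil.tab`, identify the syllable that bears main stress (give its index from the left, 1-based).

2

Parse left to right into iambic (σˈσ) feet: (la.ˈspir) (gis.ˈre:) (to:.ˈdu:d) (nil.ˈtab).
Foot heads (stressed positions): 2, 4, 6, 8.
End Rule Leftmost: primary stress on the leftmost head = syllable 2.
Primary stress: syllable 2 → la.ˈspir.gis.re:.to:.du:d.nil.tab.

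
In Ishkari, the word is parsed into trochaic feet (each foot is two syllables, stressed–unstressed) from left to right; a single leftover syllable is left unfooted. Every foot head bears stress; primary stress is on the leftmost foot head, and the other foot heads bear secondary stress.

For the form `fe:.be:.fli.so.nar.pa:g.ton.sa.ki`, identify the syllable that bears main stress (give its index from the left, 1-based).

Parse left to right into trochaic (ˈσσ) feet: (ˈfe:.be:) (ˈfli.so) (ˈnar.pa:g) (ˈton.sa) ki. Syllable 9 is left unfooted.
Foot heads (stressed positions): 1, 3, 5, 7.
End Rule Leftmost: primary stress on the leftmost head = syllable 1.
Primary stress: syllable 1 → ˈfe:.be:.fli.so.nar.pa:g.ton.sa.ki.

1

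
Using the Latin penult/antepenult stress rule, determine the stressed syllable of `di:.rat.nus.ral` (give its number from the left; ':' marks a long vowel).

3

Classical Latin: stress the penult if heavy (long vowel or closed), else the antepenult.
Weights: 2 rat H, 3 nus H, 4 ral H.
The penult (syllable 3, nus) is heavy, so it takes stress.
Stress on syllable 3: di:.rat.ˈnus.ral.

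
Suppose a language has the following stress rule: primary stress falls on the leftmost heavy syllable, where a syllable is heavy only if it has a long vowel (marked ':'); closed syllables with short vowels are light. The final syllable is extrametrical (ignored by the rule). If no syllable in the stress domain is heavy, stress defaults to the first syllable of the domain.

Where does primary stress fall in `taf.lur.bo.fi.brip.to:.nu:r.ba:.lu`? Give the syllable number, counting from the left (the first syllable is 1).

6

The final syllable (9, lu) is extrametrical; the stress domain is syllables 1–8.
Weights: 1 taf L, 2 lur L, 3 bo L, 4 fi L, 5 brip L, 6 to: H, 7 nu:r H, 8 ba: H.
Heavy syllables in the domain: 6, 7, 8. The leftmost is syllable 6 (to:).
Primary stress: syllable 6 → taf.lur.bo.fi.brip.ˈto:.nu:r.ba:.lu.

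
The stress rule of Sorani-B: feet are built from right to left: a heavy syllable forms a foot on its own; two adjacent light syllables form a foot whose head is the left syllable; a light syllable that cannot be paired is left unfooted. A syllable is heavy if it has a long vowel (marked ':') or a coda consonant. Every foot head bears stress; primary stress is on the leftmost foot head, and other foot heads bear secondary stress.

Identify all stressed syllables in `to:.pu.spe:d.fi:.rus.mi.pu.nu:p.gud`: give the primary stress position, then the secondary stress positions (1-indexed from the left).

primary 1, secondary 3, 4, 5, 6, 8, 9

Weights: 1 to: H, 2 pu L, 3 spe:d H, 4 fi: H, 5 rus H, 6 mi L, 7 pu L, 8 nu:p H, 9 gud H.
Parse right to left (heavy = foot alone; LL = one foot; stranded L unfooted): (ˈto:) pu (ˈspe:d) (ˈfi:) (ˈrus) (ˈmi.pu) (ˈnu:p) (ˈgud).
Foot heads: 1, 3, 4, 5, 6, 8, 9.
Primary stress on the leftmost head = syllable 1.
Secondary stress on 3, 4, 5, 6, 8, 9: ˈto:.pu.ˌspe:d.ˌfi:.ˌrus.ˌmi.pu.ˌnu:p.ˌgud.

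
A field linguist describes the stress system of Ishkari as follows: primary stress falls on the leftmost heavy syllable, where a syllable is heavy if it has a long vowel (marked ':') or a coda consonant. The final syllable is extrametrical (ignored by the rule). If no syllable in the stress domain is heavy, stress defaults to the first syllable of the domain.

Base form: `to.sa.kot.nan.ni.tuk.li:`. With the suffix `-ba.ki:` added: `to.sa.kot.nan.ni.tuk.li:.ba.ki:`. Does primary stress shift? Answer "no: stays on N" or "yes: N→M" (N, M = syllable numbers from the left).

Base `to.sa.kot.nan.ni.tuk.li:` (7 syllables):
  The final syllable (7, li:) is extrametrical; the stress domain is syllables 1–6.
  Weights: 1 to L, 2 sa L, 3 kot H, 4 nan H, 5 ni L, 6 tuk H.
  Heavy syllables in the domain: 3, 4, 6. The leftmost is syllable 3 (kot).
  → primary stress on syllable 3.
Suffixed `to.sa.kot.nan.ni.tuk.li:.ba.ki:` (9 syllables):
  The final syllable (9, ki:) is extrametrical; the stress domain is syllables 1–8.
  Weights: 1 to L, 2 sa L, 3 kot H, 4 nan H, 5 ni L, 6 tuk H, 7 li: H, 8 ba L.
  Heavy syllables in the domain: 3, 4, 6, 7. The leftmost is syllable 3 (kot).
  → primary stress on syllable 3.

no: stays on 3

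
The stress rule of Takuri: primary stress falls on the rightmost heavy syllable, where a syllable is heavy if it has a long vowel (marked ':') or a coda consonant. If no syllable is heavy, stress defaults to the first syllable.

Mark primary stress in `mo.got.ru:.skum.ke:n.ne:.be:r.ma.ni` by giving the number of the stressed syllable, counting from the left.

7

Weights: 1 mo L, 2 got H, 3 ru: H, 4 skum H, 5 ke:n H, 6 ne: H, 7 be:r H, 8 ma L, 9 ni L.
Heavy syllables in the domain: 2, 3, 4, 5, 6, 7. The rightmost is syllable 7 (be:r).
Primary stress: syllable 7 → mo.got.ru:.skum.ke:n.ne:.ˈbe:r.ma.ni.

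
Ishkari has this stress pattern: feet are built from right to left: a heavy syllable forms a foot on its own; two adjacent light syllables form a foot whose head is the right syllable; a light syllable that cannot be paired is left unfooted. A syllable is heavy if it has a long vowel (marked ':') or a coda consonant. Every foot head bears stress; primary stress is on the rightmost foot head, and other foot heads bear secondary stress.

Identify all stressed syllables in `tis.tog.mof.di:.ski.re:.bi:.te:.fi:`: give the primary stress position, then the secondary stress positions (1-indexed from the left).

primary 9, secondary 1, 2, 3, 4, 6, 7, 8

Weights: 1 tis H, 2 tog H, 3 mof H, 4 di: H, 5 ski L, 6 re: H, 7 bi: H, 8 te: H, 9 fi: H.
Parse right to left (heavy = foot alone; LL = one foot; stranded L unfooted): (ˈtis) (ˈtog) (ˈmof) (ˈdi:) ski (ˈre:) (ˈbi:) (ˈte:) (ˈfi:).
Foot heads: 1, 2, 3, 4, 6, 7, 8, 9.
Primary stress on the rightmost head = syllable 9.
Secondary stress on 1, 2, 3, 4, 6, 7, 8: ˌtis.ˌtog.ˌmof.ˌdi:.ski.ˌre:.ˌbi:.ˌte:.ˈfi:.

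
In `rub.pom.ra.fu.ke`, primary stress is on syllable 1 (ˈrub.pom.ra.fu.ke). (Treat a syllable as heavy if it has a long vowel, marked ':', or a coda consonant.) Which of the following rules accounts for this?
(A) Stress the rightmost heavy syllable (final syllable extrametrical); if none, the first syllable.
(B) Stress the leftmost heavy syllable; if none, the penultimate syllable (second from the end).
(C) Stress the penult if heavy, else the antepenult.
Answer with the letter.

Rule A → syllable 2 (observed: 1).
Rule B → syllable 1 ✓.
Rule C → syllable 3 (observed: 1).

B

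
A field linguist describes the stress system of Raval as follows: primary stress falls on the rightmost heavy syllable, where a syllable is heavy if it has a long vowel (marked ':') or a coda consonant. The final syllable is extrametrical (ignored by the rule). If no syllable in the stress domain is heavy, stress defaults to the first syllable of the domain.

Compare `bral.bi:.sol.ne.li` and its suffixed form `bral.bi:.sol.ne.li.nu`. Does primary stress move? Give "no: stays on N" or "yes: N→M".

Base `bral.bi:.sol.ne.li` (5 syllables):
  The final syllable (5, li) is extrametrical; the stress domain is syllables 1–4.
  Weights: 1 bral H, 2 bi: H, 3 sol H, 4 ne L.
  Heavy syllables in the domain: 1, 2, 3. The rightmost is syllable 3 (sol).
  → primary stress on syllable 3.
Suffixed `bral.bi:.sol.ne.li.nu` (6 syllables):
  The final syllable (6, nu) is extrametrical; the stress domain is syllables 1–5.
  Weights: 1 bral H, 2 bi: H, 3 sol H, 4 ne L, 5 li L.
  Heavy syllables in the domain: 1, 2, 3. The rightmost is syllable 3 (sol).
  → primary stress on syllable 3.

no: stays on 3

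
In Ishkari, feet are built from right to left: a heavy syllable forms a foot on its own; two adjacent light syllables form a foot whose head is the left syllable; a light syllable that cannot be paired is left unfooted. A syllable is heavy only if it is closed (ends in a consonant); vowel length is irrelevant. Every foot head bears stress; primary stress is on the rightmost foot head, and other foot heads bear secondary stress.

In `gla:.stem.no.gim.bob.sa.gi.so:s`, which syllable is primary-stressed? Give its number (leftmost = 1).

Weights: 1 gla: L, 2 stem H, 3 no L, 4 gim H, 5 bob H, 6 sa L, 7 gi L, 8 so:s H.
Parse right to left (heavy = foot alone; LL = one foot; stranded L unfooted): gla: (ˈstem) no (ˈgim) (ˈbob) (ˈsa.gi) (ˈso:s).
Foot heads: 2, 4, 5, 6, 8.
Primary stress on the rightmost head = syllable 8.
Primary stress: syllable 8 → gla:.stem.no.gim.bob.sa.gi.ˈso:s.

8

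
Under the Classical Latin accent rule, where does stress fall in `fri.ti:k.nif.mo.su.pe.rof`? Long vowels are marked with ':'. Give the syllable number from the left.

5

Classical Latin: stress the penult if heavy (long vowel or closed), else the antepenult.
Weights: 5 su L, 6 pe L, 7 rof H.
The penult (syllable 6, pe) is light, so stress falls on the antepenult (syllable 5, su).
Stress on syllable 5: fri.ti:k.nif.mo.ˈsu.pe.rof.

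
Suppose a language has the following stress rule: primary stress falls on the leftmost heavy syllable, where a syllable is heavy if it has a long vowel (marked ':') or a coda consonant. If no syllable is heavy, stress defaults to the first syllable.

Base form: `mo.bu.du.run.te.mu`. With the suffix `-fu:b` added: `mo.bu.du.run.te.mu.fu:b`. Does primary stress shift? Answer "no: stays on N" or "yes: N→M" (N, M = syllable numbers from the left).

no: stays on 4

Base `mo.bu.du.run.te.mu` (6 syllables):
  Weights: 1 mo L, 2 bu L, 3 du L, 4 run H, 5 te L, 6 mu L.
  Heavy syllables in the domain: 4. The leftmost is syllable 4 (run).
  → primary stress on syllable 4.
Suffixed `mo.bu.du.run.te.mu.fu:b` (7 syllables):
  Weights: 1 mo L, 2 bu L, 3 du L, 4 run H, 5 te L, 6 mu L, 7 fu:b H.
  Heavy syllables in the domain: 4, 7. The leftmost is syllable 4 (run).
  → primary stress on syllable 4.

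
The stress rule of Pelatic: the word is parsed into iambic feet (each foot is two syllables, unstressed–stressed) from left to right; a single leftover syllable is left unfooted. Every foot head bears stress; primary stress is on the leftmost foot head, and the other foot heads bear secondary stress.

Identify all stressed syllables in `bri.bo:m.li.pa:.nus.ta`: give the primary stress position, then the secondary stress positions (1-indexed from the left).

primary 2, secondary 4, 6

Parse left to right into iambic (σˈσ) feet: (bri.ˈbo:m) (li.ˈpa:) (nus.ˈta).
Foot heads (stressed positions): 2, 4, 6.
End Rule Leftmost: primary stress on the leftmost head = syllable 2.
Secondary stress on 4, 6: bri.ˈbo:m.li.ˌpa:.nus.ˌta.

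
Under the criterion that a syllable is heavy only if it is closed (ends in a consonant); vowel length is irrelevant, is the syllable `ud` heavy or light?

heavy

`ud`: short vowel, closed (coda /d/). Closed (coda /d/) → heavy.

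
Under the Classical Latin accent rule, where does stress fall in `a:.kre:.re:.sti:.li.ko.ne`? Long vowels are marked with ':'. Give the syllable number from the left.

5

Classical Latin: stress the penult if heavy (long vowel or closed), else the antepenult.
Weights: 5 li L, 6 ko L, 7 ne L.
The penult (syllable 6, ko) is light, so stress falls on the antepenult (syllable 5, li).
Stress on syllable 5: a:.kre:.re:.sti:.ˈli.ko.ne.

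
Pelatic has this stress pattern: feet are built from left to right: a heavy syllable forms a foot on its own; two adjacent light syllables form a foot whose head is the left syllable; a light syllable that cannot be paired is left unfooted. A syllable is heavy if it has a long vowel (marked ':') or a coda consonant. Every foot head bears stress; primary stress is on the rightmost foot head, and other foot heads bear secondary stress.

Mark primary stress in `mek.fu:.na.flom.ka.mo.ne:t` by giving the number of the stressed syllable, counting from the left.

7

Weights: 1 mek H, 2 fu: H, 3 na L, 4 flom H, 5 ka L, 6 mo L, 7 ne:t H.
Parse left to right (heavy = foot alone; LL = one foot; stranded L unfooted): (ˈmek) (ˈfu:) na (ˈflom) (ˈka.mo) (ˈne:t).
Foot heads: 1, 2, 4, 5, 7.
Primary stress on the rightmost head = syllable 7.
Primary stress: syllable 7 → mek.fu:.na.flom.ka.mo.ˈne:t.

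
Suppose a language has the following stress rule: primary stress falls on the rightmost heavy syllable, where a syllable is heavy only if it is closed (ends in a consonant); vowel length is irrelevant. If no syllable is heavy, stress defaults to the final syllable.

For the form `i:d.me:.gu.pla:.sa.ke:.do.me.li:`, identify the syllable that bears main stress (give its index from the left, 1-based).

1

Weights: 1 i:d H, 2 me: L, 3 gu L, 4 pla: L, 5 sa L, 6 ke: L, 7 do L, 8 me L, 9 li: L.
Heavy syllables in the domain: 1. The rightmost is syllable 1 (i:d).
Primary stress: syllable 1 → ˈi:d.me:.gu.pla:.sa.ke:.do.me.li:.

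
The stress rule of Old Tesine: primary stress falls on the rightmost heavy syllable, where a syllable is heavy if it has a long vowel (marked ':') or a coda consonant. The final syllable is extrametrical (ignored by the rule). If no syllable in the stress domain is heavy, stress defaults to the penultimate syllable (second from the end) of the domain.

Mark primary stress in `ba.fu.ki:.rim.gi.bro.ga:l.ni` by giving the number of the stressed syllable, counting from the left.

The final syllable (8, ni) is extrametrical; the stress domain is syllables 1–7.
Weights: 1 ba L, 2 fu L, 3 ki: H, 4 rim H, 5 gi L, 6 bro L, 7 ga:l H.
Heavy syllables in the domain: 3, 4, 7. The rightmost is syllable 7 (ga:l).
Primary stress: syllable 7 → ba.fu.ki:.rim.gi.bro.ˈga:l.ni.

7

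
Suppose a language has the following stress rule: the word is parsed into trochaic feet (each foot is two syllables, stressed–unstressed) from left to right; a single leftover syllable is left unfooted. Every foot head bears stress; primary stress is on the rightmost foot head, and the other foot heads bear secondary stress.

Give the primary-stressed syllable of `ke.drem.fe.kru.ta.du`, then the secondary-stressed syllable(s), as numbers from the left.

primary 5, secondary 1, 3

Parse left to right into trochaic (ˈσσ) feet: (ˈke.drem) (ˈfe.kru) (ˈta.du).
Foot heads (stressed positions): 1, 3, 5.
End Rule Rightmost: primary stress on the rightmost head = syllable 5.
Secondary stress on 1, 3: ˌke.drem.ˌfe.kru.ˈta.du.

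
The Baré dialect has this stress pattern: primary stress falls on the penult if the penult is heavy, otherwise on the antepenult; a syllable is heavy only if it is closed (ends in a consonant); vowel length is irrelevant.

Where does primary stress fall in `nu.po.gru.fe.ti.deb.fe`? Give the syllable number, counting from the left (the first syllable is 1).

Weights: 5 ti L, 6 deb H, 7 fe L.
The penult (syllable 6, deb) is heavy, so it takes stress.
Primary stress: syllable 6 → nu.po.gru.fe.ti.ˈdeb.fe.

6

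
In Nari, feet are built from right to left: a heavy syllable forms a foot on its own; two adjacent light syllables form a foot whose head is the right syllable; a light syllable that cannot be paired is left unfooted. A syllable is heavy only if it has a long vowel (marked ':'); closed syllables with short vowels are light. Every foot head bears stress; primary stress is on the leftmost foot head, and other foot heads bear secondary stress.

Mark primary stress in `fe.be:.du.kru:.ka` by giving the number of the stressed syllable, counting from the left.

Weights: 1 fe L, 2 be: H, 3 du L, 4 kru: H, 5 ka L.
Parse right to left (heavy = foot alone; LL = one foot; stranded L unfooted): fe (ˈbe:) du (ˈkru:) ka.
Foot heads: 2, 4.
Primary stress on the leftmost head = syllable 2.
Primary stress: syllable 2 → fe.ˈbe:.du.kru:.ka.

2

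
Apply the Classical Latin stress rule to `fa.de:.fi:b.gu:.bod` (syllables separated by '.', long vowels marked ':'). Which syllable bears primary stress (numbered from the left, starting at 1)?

4

Classical Latin: stress the penult if heavy (long vowel or closed), else the antepenult.
Weights: 3 fi:b H, 4 gu: H, 5 bod H.
The penult (syllable 4, gu:) is heavy, so it takes stress.
Stress on syllable 4: fa.de:.fi:b.ˈgu:.bod.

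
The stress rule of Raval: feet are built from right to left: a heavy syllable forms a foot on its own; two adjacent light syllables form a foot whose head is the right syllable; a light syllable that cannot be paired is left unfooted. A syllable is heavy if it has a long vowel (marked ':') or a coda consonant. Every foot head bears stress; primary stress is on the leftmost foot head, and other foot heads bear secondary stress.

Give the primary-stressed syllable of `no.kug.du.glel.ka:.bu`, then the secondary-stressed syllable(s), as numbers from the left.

primary 2, secondary 4, 5

Weights: 1 no L, 2 kug H, 3 du L, 4 glel H, 5 ka: H, 6 bu L.
Parse right to left (heavy = foot alone; LL = one foot; stranded L unfooted): no (ˈkug) du (ˈglel) (ˈka:) bu.
Foot heads: 2, 4, 5.
Primary stress on the leftmost head = syllable 2.
Secondary stress on 4, 5: no.ˈkug.du.ˌglel.ˌka:.bu.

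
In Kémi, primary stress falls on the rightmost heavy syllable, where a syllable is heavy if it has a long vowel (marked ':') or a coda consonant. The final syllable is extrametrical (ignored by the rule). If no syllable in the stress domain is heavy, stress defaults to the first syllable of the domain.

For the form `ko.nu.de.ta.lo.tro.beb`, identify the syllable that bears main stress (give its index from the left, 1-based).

1

The final syllable (7, beb) is extrametrical; the stress domain is syllables 1–6.
Weights: 1 ko L, 2 nu L, 3 de L, 4 ta L, 5 lo L, 6 tro L.
No heavy syllable in the domain; default to the first syllable of the domain = syllable 1.
Primary stress: syllable 1 → ˈko.nu.de.ta.lo.tro.beb.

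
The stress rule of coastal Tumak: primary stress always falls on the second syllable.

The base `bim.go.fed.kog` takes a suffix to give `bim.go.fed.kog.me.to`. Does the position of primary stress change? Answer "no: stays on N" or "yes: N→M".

Base `bim.go.fed.kog` (4 syllables):
  The word has 4 syllables; the second syllable is syllable 2 (go).
  → primary stress on syllable 2.
Suffixed `bim.go.fed.kog.me.to` (6 syllables):
  The word has 6 syllables; the second syllable is syllable 2 (go).
  → primary stress on syllable 2.

no: stays on 2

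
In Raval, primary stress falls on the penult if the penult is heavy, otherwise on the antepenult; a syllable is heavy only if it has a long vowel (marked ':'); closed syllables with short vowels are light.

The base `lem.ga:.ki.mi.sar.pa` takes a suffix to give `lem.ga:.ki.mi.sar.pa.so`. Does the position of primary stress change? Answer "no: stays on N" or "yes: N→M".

yes: 4→5

Base `lem.ga:.ki.mi.sar.pa` (6 syllables):
  Weights: 4 mi L, 5 sar L, 6 pa L.
  The penult (syllable 5, sar) is light, so stress falls on the antepenult (syllable 4, mi).
  → primary stress on syllable 4.
Suffixed `lem.ga:.ki.mi.sar.pa.so` (7 syllables):
  Weights: 5 sar L, 6 pa L, 7 so L.
  The penult (syllable 6, pa) is light, so stress falls on the antepenult (syllable 5, sar).
  → primary stress on syllable 5.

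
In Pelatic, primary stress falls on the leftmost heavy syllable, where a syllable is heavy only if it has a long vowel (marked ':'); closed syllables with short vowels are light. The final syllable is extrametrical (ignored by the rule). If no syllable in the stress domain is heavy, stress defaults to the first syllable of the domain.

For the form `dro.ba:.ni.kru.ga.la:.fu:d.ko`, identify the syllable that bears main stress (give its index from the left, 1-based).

The final syllable (8, ko) is extrametrical; the stress domain is syllables 1–7.
Weights: 1 dro L, 2 ba: H, 3 ni L, 4 kru L, 5 ga L, 6 la: H, 7 fu:d H.
Heavy syllables in the domain: 2, 6, 7. The leftmost is syllable 2 (ba:).
Primary stress: syllable 2 → dro.ˈba:.ni.kru.ga.la:.fu:d.ko.

2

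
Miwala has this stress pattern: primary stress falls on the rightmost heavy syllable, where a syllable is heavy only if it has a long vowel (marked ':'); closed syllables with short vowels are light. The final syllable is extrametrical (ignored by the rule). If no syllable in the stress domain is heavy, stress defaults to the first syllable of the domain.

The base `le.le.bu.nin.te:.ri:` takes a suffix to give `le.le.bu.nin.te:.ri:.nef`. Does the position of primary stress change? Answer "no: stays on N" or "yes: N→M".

Base `le.le.bu.nin.te:.ri:` (6 syllables):
  The final syllable (6, ri:) is extrametrical; the stress domain is syllables 1–5.
  Weights: 1 le L, 2 le L, 3 bu L, 4 nin L, 5 te: H.
  Heavy syllables in the domain: 5. The rightmost is syllable 5 (te:).
  → primary stress on syllable 5.
Suffixed `le.le.bu.nin.te:.ri:.nef` (7 syllables):
  The final syllable (7, nef) is extrametrical; the stress domain is syllables 1–6.
  Weights: 1 le L, 2 le L, 3 bu L, 4 nin L, 5 te: H, 6 ri: H.
  Heavy syllables in the domain: 5, 6. The rightmost is syllable 6 (ri:).
  → primary stress on syllable 6.

yes: 5→6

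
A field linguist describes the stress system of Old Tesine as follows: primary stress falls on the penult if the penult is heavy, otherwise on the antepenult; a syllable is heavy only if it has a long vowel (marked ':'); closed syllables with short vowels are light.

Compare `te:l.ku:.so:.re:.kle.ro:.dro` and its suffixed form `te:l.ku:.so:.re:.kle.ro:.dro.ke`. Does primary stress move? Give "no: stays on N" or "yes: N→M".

Base `te:l.ku:.so:.re:.kle.ro:.dro` (7 syllables):
  Weights: 5 kle L, 6 ro: H, 7 dro L.
  The penult (syllable 6, ro:) is heavy, so it takes stress.
  → primary stress on syllable 6.
Suffixed `te:l.ku:.so:.re:.kle.ro:.dro.ke` (8 syllables):
  Weights: 6 ro: H, 7 dro L, 8 ke L.
  The penult (syllable 7, dro) is light, so stress falls on the antepenult (syllable 6, ro:).
  → primary stress on syllable 6.

no: stays on 6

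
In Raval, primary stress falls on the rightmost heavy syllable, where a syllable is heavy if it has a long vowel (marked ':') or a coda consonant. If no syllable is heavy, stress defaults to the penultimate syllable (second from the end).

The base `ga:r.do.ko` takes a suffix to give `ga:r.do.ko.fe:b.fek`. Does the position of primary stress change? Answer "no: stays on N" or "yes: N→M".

Base `ga:r.do.ko` (3 syllables):
  Weights: 1 ga:r H, 2 do L, 3 ko L.
  Heavy syllables in the domain: 1. The rightmost is syllable 1 (ga:r).
  → primary stress on syllable 1.
Suffixed `ga:r.do.ko.fe:b.fek` (5 syllables):
  Weights: 1 ga:r H, 2 do L, 3 ko L, 4 fe:b H, 5 fek H.
  Heavy syllables in the domain: 1, 4, 5. The rightmost is syllable 5 (fek).
  → primary stress on syllable 5.

yes: 1→5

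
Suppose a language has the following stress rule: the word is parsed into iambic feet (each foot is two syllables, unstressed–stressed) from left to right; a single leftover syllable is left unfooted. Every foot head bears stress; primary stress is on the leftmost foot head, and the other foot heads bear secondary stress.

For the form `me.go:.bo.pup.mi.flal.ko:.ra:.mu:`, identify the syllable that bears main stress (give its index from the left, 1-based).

2

Parse left to right into iambic (σˈσ) feet: (me.ˈgo:) (bo.ˈpup) (mi.ˈflal) (ko:.ˈra:) mu:. Syllable 9 is left unfooted.
Foot heads (stressed positions): 2, 4, 6, 8.
End Rule Leftmost: primary stress on the leftmost head = syllable 2.
Primary stress: syllable 2 → me.ˈgo:.bo.pup.mi.flal.ko:.ra:.mu:.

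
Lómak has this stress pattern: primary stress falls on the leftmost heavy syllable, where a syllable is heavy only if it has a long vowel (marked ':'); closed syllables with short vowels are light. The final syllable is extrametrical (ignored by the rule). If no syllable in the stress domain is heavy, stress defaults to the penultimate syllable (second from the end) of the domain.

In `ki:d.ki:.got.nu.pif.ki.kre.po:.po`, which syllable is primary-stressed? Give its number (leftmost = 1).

1

The final syllable (9, po) is extrametrical; the stress domain is syllables 1–8.
Weights: 1 ki:d H, 2 ki: H, 3 got L, 4 nu L, 5 pif L, 6 ki L, 7 kre L, 8 po: H.
Heavy syllables in the domain: 1, 2, 8. The leftmost is syllable 1 (ki:d).
Primary stress: syllable 1 → ˈki:d.ki:.got.nu.pif.ki.kre.po:.po.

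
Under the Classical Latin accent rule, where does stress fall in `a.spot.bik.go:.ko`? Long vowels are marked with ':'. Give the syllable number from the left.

Classical Latin: stress the penult if heavy (long vowel or closed), else the antepenult.
Weights: 3 bik H, 4 go: H, 5 ko L.
The penult (syllable 4, go:) is heavy, so it takes stress.
Stress on syllable 4: a.spot.bik.ˈgo:.ko.

4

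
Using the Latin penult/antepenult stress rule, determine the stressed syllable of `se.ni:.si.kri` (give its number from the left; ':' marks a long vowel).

Classical Latin: stress the penult if heavy (long vowel or closed), else the antepenult.
Weights: 2 ni: H, 3 si L, 4 kri L.
The penult (syllable 3, si) is light, so stress falls on the antepenult (syllable 2, ni:).
Stress on syllable 2: se.ˈni:.si.kri.

2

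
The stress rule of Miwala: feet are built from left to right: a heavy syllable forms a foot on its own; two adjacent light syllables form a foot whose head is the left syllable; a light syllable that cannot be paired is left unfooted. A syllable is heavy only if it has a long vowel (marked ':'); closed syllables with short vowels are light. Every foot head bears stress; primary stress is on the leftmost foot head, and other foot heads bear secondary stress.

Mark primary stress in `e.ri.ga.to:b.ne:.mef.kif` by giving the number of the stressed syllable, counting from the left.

Weights: 1 e L, 2 ri L, 3 ga L, 4 to:b H, 5 ne: H, 6 mef L, 7 kif L.
Parse left to right (heavy = foot alone; LL = one foot; stranded L unfooted): (ˈe.ri) ga (ˈto:b) (ˈne:) (ˈmef.kif).
Foot heads: 1, 4, 5, 6.
Primary stress on the leftmost head = syllable 1.
Primary stress: syllable 1 → ˈe.ri.ga.to:b.ne:.mef.kif.

1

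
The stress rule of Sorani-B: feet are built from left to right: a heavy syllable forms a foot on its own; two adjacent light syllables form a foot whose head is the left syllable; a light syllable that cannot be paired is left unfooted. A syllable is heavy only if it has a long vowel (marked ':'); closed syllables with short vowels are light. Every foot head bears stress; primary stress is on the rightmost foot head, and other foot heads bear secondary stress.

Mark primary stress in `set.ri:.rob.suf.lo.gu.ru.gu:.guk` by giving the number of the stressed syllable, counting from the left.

8

Weights: 1 set L, 2 ri: H, 3 rob L, 4 suf L, 5 lo L, 6 gu L, 7 ru L, 8 gu: H, 9 guk L.
Parse left to right (heavy = foot alone; LL = one foot; stranded L unfooted): set (ˈri:) (ˈrob.suf) (ˈlo.gu) ru (ˈgu:) guk.
Foot heads: 2, 3, 5, 8.
Primary stress on the rightmost head = syllable 8.
Primary stress: syllable 8 → set.ri:.rob.suf.lo.gu.ru.ˈgu:.guk.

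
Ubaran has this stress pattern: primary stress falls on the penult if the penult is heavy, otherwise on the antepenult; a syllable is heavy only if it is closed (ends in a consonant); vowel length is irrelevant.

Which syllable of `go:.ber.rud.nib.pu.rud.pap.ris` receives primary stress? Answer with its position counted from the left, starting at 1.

7

Weights: 6 rud H, 7 pap H, 8 ris H.
The penult (syllable 7, pap) is heavy, so it takes stress.
Primary stress: syllable 7 → go:.ber.rud.nib.pu.rud.ˈpap.ris.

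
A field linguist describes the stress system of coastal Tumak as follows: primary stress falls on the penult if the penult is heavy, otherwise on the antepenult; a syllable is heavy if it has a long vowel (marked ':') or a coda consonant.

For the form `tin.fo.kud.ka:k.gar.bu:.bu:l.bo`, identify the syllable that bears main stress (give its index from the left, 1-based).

7

Weights: 6 bu: H, 7 bu:l H, 8 bo L.
The penult (syllable 7, bu:l) is heavy, so it takes stress.
Primary stress: syllable 7 → tin.fo.kud.ka:k.gar.bu:.ˈbu:l.bo.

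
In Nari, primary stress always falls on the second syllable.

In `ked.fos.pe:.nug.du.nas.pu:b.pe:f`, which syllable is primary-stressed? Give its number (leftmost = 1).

2

The word has 8 syllables; the second syllable is syllable 2 (fos).
Primary stress: syllable 2 → ked.ˈfos.pe:.nug.du.nas.pu:b.pe:f.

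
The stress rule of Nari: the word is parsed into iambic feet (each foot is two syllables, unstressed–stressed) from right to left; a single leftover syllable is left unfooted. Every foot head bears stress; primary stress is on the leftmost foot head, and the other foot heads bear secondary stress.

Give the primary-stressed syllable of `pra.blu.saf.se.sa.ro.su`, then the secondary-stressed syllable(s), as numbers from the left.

primary 3, secondary 5, 7

Parse right to left into iambic (σˈσ) feet: pra (blu.ˈsaf) (se.ˈsa) (ro.ˈsu). Syllable 1 is left unfooted.
Foot heads (stressed positions): 3, 5, 7.
End Rule Leftmost: primary stress on the leftmost head = syllable 3.
Secondary stress on 5, 7: pra.blu.ˈsaf.se.ˌsa.ro.ˌsu.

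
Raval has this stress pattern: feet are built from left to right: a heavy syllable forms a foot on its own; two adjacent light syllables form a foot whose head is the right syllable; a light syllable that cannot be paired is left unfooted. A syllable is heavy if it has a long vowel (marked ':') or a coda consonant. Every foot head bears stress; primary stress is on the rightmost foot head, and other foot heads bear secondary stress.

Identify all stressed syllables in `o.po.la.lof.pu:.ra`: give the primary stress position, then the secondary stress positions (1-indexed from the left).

primary 5, secondary 2, 4

Weights: 1 o L, 2 po L, 3 la L, 4 lof H, 5 pu: H, 6 ra L.
Parse left to right (heavy = foot alone; LL = one foot; stranded L unfooted): (o.ˈpo) la (ˈlof) (ˈpu:) ra.
Foot heads: 2, 4, 5.
Primary stress on the rightmost head = syllable 5.
Secondary stress on 2, 4: o.ˌpo.la.ˌlof.ˈpu:.ra.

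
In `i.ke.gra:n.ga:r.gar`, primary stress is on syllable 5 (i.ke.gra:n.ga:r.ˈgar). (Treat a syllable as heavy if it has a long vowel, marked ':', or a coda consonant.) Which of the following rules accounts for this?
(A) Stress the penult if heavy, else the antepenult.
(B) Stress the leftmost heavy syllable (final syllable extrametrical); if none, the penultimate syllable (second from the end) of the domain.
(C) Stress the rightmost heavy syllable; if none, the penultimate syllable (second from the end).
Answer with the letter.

Rule A → syllable 4 (observed: 5).
Rule B → syllable 3 (observed: 5).
Rule C → syllable 5 ✓.

C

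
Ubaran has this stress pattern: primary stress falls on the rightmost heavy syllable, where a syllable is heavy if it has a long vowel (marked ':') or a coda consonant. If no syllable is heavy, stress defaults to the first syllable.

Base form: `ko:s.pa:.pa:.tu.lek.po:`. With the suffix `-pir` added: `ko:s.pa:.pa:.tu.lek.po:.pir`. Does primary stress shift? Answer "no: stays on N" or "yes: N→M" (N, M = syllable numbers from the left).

yes: 6→7

Base `ko:s.pa:.pa:.tu.lek.po:` (6 syllables):
  Weights: 1 ko:s H, 2 pa: H, 3 pa: H, 4 tu L, 5 lek H, 6 po: H.
  Heavy syllables in the domain: 1, 2, 3, 5, 6. The rightmost is syllable 6 (po:).
  → primary stress on syllable 6.
Suffixed `ko:s.pa:.pa:.tu.lek.po:.pir` (7 syllables):
  Weights: 1 ko:s H, 2 pa: H, 3 pa: H, 4 tu L, 5 lek H, 6 po: H, 7 pir H.
  Heavy syllables in the domain: 1, 2, 3, 5, 6, 7. The rightmost is syllable 7 (pir).
  → primary stress on syllable 7.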